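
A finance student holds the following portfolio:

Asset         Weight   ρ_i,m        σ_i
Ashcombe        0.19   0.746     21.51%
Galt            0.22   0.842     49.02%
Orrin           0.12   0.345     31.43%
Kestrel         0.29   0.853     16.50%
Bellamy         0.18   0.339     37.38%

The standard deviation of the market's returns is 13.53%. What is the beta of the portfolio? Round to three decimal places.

β_Ashcombe = 0.746 × 21.51% / 13.53% = 1.1860
β_Galt = 0.842 × 49.02% / 13.53% = 3.0506
β_Orrin = 0.345 × 31.43% / 13.53% = 0.8014
β_Kestrel = 0.853 × 16.50% / 13.53% = 1.0402
β_Bellamy = 0.339 × 37.38% / 13.53% = 0.9366
β_P = Σ w_i β_i = 0.19×1.1860 + 0.22×3.0506 + 0.12×0.8014 + 0.29×1.0402 + 0.18×0.9366 = 1.4629

1.463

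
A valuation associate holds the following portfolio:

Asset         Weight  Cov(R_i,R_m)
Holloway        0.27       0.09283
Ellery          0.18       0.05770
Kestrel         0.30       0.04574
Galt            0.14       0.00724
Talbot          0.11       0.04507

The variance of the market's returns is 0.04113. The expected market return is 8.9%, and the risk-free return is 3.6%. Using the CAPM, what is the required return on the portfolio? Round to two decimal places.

10.71%

β_Holloway = 0.09283 / 0.04113 = 2.2570
β_Ellery = 0.05770 / 0.04113 = 1.4029
β_Kestrel = 0.04574 / 0.04113 = 1.1121
β_Galt = 0.00724 / 0.04113 = 0.1760
β_Talbot = 0.04507 / 0.04113 = 1.0958
β_P = Σ w_i β_i = 0.27×2.2570 + 0.18×1.4029 + 0.30×1.1121 + 0.14×0.1760 + 0.11×1.0958 = 1.3407
MRP = 8.9% − 3.6% = 5.30%
E(R_P) = R_f + β_P × MRP = 3.6% + 1.3407 × 5.3% = 10.71%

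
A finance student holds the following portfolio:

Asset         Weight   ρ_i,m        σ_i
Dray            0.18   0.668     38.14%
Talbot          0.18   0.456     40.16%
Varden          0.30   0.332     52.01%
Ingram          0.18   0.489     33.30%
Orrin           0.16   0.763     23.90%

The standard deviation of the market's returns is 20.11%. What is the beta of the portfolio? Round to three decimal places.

β_Dray = 0.668 × 38.14% / 20.11% = 1.2669
β_Talbot = 0.456 × 40.16% / 20.11% = 0.9106
β_Varden = 0.332 × 52.01% / 20.11% = 0.8586
β_Ingram = 0.489 × 33.30% / 20.11% = 0.8097
β_Orrin = 0.763 × 23.90% / 20.11% = 0.9068
β_P = Σ w_i β_i = 0.18×1.2669 + 0.18×0.9106 + 0.30×0.8586 + 0.18×0.8097 + 0.16×0.9068 = 0.9404

0.940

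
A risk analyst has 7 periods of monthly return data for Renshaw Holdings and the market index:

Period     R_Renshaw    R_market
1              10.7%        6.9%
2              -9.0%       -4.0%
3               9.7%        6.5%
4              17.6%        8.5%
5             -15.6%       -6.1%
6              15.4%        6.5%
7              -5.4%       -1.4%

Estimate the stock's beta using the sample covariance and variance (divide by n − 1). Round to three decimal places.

2.143

Mean R_i = (10.7 − 9.0 + 9.7 + 17.6 − 15.6 + 15.4 − 5.4) / 7 = 3.3429%
Mean R_m = (6.9 − 4.0 + 6.5 + 8.5 − 6.1 + 6.5 − 1.4) / 7 = 2.4143%
Σ(R_i − R̄_i)(R_m − R̄_m) = 468.8057  ⇒  Cov = 468.8057 / 6 = 78.1343
Σ(R_m − R̄_m)² = 218.7286  ⇒  Var(R_m) = 218.7286 / 6 = 36.4548
β = Cov / Var(R_m) = 78.1343 / 36.4548 = 2.1433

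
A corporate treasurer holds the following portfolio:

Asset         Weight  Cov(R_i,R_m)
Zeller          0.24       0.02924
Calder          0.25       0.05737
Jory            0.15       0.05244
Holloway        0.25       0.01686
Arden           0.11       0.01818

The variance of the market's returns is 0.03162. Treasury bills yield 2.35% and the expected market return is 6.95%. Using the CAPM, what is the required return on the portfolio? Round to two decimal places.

7.51%

β_Zeller = 0.02924 / 0.03162 = 0.9247
β_Calder = 0.05737 / 0.03162 = 1.8144
β_Jory = 0.05244 / 0.03162 = 1.6584
β_Holloway = 0.01686 / 0.03162 = 0.5332
β_Arden = 0.01818 / 0.03162 = 0.5750
β_P = Σ w_i β_i = 0.24×0.9247 + 0.25×1.8144 + 0.15×1.6584 + 0.25×0.5332 + 0.11×0.5750 = 1.1208
MRP = 6.95% − 2.35% = 4.60%
E(R_P) = R_f + β_P × MRP = 2.35% + 1.1208 × 4.60% = 7.51%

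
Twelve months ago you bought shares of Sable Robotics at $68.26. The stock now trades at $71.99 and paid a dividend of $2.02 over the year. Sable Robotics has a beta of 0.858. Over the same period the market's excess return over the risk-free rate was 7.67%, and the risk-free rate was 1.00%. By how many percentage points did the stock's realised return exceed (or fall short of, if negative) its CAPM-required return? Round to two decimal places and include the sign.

Realised HPR = (P1 + D1 − P0) / P0 = (71.99 + 2.02 − 68.26) / 68.26 = 5.75 / 68.26 = 8.4237%
CAPM required = R_f + β·MRP = 1.00% + 0.858 × 7.67% = 7.58086%
α = realised − required = 8.4237% − 7.58086% = +0.84%

+0.84%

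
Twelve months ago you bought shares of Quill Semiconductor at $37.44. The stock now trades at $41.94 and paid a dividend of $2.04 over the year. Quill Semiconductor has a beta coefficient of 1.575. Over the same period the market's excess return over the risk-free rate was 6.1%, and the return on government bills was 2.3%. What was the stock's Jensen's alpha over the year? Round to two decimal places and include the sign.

+5.56%

Realised HPR = (P1 + D1 − P0) / P0 = (41.94 + 2.04 − 37.44) / 37.44 = 6.54 / 37.44 = 17.4679%
CAPM required = R_f + β·MRP = 2.3% + 1.575 × 6.1% = 11.9075%
α = realised − required = 17.4679% − 11.9075% = +5.56%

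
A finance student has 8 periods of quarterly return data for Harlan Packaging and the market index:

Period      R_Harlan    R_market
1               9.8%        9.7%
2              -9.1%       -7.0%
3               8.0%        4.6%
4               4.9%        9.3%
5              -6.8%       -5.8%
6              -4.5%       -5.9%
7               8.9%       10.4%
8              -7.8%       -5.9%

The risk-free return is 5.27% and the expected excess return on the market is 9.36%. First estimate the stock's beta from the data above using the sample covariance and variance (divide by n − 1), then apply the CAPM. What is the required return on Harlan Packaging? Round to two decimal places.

14.43%

Mean R_i = (9.8 − 9.1 + 8.0 + 4.9 − 6.8 − 4.5 + 8.9 − 7.8) / 8 = 0.4250%
Mean R_m = (9.7 − 7.0 + 4.6 + 9.3 − 5.8 − 5.9 + 10.4 − 5.9) / 8 = 1.1750%
Σ(R_i − R̄_i)(R_m − R̄_m) = 441.7050  ⇒  Cov = 441.7050 / 7 = 63.1007
Σ(R_m − R̄_m)² = 451.1150  ⇒  Var(R_m) = 451.1150 / 7 = 64.4450
β = Cov / Var(R_m) = 63.1007 / 64.4450 = 0.9791
E(R) = R_f + β × MRP = 5.27% + 0.9791 × 9.36% = 14.43%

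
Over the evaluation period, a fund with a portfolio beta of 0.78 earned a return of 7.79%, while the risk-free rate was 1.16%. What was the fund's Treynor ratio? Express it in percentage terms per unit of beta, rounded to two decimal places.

8.50%

Treynor = (R_P − R_f) / β_P = (7.79% − 1.16%) / 0.7800 = 6.63% / 0.7800 = 8.50%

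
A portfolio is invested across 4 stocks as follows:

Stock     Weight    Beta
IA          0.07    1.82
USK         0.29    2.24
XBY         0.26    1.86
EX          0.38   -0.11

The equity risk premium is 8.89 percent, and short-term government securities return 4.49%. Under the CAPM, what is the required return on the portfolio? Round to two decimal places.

β_P = Σ w_i β_i = 0.07×1.82 + 0.29×2.24 + 0.26×1.86 + 0.38×-0.11 = 1.2188
E(R_P) = R_f + β_P × MRP = 4.49% + 1.2188 × 8.89% = 15.33%

15.33%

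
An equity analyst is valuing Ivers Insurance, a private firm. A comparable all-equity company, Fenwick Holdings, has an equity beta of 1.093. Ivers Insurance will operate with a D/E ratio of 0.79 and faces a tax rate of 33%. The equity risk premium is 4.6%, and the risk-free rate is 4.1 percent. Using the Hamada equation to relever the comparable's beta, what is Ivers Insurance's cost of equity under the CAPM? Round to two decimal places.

β_L = β_U × [1 + (1 − t)(D/E)] = 1.093 × [1 + (1 − 0.33) × 0.79]
    = 1.093 × [1 + 0.67 × 0.79] = 1.093 × 1.5293 = 1.6715
E(R) = R_f + β_L × MRP = 4.1% + 1.6715 × 4.6% = 11.79%

11.79%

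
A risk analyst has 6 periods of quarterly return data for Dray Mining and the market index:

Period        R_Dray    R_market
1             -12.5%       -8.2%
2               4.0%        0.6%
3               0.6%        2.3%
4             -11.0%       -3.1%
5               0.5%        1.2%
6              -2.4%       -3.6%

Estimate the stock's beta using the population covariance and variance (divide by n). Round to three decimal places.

Mean R_i = (-12.5 + 4.0 + 0.6 − 11.0 + 0.5 − 2.4) / 6 = -3.4667%
Mean R_m = (-8.2 + 0.6 + 2.3 − 3.1 + 1.2 − 3.6) / 6 = -1.8000%
Σ(R_i − R̄_i)(R_m − R̄_m) = 112.1800  ⇒  Cov = 112.1800 / 6 = 18.6967
Σ(R_m − R̄_m)² = 77.4600  ⇒  Var(R_m) = 77.4600 / 6 = 12.9100
β = Cov / Var(R_m) = 18.6967 / 12.9100 = 1.4482

1.448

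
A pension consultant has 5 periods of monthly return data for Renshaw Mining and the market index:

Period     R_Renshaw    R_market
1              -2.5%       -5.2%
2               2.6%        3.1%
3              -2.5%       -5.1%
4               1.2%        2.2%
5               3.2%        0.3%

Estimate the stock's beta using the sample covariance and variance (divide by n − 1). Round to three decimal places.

0.622

Mean R_i = (-2.5 + 2.6 − 2.5 + 1.2 + 3.2) / 5 = 0.4000%
Mean R_m = (-5.2 + 3.1 − 5.1 + 2.2 + 0.3) / 5 = -0.9400%
Σ(R_i − R̄_i)(R_m − R̄_m) = 39.2900  ⇒  Cov = 39.2900 / 4 = 9.8225
Σ(R_m − R̄_m)² = 63.1720  ⇒  Var(R_m) = 63.1720 / 4 = 15.7930
β = Cov / Var(R_m) = 9.8225 / 15.7930 = 0.6220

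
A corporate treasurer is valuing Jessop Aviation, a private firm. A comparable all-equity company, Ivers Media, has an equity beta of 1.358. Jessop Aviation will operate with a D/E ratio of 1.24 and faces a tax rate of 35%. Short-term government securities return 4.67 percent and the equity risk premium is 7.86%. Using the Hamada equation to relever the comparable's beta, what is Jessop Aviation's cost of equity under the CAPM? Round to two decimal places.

β_L = β_U × [1 + (1 − t)(D/E)] = 1.358 × [1 + (1 − 0.35) × 1.24]
    = 1.358 × [1 + 0.65 × 1.24] = 1.358 × 1.8060 = 2.4525
E(R) = R_f + β_L × MRP = 4.67% + 2.4525 × 7.86% = 23.95%

23.95%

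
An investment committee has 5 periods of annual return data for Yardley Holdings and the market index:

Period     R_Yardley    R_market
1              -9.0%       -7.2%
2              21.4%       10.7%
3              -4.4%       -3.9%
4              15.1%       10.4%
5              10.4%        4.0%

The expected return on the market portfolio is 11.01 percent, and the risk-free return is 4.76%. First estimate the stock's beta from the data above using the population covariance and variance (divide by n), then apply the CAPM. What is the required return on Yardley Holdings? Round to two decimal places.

14.51%

Mean R_i = (-9.0 + 21.4 − 4.4 + 15.1 + 10.4) / 5 = 6.7000%
Mean R_m = (-7.2 + 10.7 − 3.9 + 10.4 + 4.0) / 5 = 2.8000%
Σ(R_i − R̄_i)(R_m − R̄_m) = 415.7800  ⇒  Cov = 415.7800 / 5 = 83.1560
Σ(R_m − R̄_m)² = 266.5000  ⇒  Var(R_m) = 266.5000 / 5 = 53.3000
β = Cov / Var(R_m) = 83.1560 / 53.3000 = 1.5602
MRP = 11.01% − 4.76% = 6.25%
E(R) = R_f + β × MRP = 4.76% + 1.5602 × 6.25% = 14.51%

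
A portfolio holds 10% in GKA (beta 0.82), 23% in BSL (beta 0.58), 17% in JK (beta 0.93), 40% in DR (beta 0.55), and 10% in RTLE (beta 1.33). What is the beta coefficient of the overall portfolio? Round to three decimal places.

0.727

β_P = Σ w_i β_i = 0.10×0.82 + 0.23×0.58 + 0.17×0.93 + 0.40×0.55 + 0.10×1.33 = 0.7265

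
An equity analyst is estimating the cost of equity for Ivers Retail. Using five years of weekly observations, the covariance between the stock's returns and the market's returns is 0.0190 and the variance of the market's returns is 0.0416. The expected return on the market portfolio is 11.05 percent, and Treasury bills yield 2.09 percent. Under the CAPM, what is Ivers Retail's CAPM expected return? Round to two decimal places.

6.18%

β = Cov(R_i, R_m) / Var(R_m) = 0.0190 / 0.0416 = 0.4567
MRP = 11.05% − 2.09% = 8.96%
E(R) = R_f + β × MRP = 2.09% + 0.4567 × 8.96% = 6.18%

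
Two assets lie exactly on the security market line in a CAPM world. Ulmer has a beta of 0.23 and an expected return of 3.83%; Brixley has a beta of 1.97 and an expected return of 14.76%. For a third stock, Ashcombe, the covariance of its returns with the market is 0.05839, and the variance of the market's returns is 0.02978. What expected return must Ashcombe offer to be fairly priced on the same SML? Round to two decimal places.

MRP = (14.76% − 3.83%) / (1.97 − 0.23) = 6.2816%
R_f = 3.83% − 0.23 × 6.2816% = 2.3852%
β_Ashcombe = Cov / Var(R_m) = 0.05839 / 0.02978 = 1.9607
E(R_Ashcombe) = R_f + β × MRP = 2.3852% + 1.9607 × 6.2816% = 14.70%

14.70%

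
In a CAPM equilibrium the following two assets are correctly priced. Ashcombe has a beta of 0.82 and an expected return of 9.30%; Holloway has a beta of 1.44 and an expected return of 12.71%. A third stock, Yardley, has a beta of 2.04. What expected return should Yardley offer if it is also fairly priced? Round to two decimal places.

16.01%

MRP (SML slope) = (12.71% − 9.30%) / (1.44 − 0.82) = 3.41% / 0.62 = 5.5000%
R_f (intercept) = 9.30% − 0.82 × 5.5000% = 4.7900%
E(R_Yardley) = R_f + β × MRP = 4.7900% + 2.04 × 5.5000% = 16.01%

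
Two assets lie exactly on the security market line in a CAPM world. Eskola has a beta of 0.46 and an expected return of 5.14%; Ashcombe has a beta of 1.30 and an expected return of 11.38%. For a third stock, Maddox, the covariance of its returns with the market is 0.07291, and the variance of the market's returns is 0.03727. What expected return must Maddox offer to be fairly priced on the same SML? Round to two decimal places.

MRP = (11.38% − 5.14%) / (1.30 − 0.46) = 7.4286%
R_f = 5.14% − 0.46 × 7.4286% = 1.7228%
β_Maddox = Cov / Var(R_m) = 0.07291 / 0.03727 = 1.9563
E(R_Maddox) = R_f + β × MRP = 1.7228% + 1.9563 × 7.4286% = 16.26%

16.26%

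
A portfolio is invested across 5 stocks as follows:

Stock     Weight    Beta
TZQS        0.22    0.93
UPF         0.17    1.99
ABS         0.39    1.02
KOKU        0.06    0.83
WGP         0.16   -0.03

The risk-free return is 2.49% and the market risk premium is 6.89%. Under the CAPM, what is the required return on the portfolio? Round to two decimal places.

β_P = Σ w_i β_i = 0.22×0.93 + 0.17×1.99 + 0.39×1.02 + 0.06×0.83 + 0.16×-0.03 = 0.9857
E(R_P) = R_f + β_P × MRP = 2.49% + 0.9857 × 6.89% = 9.28%

9.28%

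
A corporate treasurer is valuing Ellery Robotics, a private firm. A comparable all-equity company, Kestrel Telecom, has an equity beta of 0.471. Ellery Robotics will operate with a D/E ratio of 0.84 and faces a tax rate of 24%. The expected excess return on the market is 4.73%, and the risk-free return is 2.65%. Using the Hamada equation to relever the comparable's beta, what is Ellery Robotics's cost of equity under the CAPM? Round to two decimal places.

6.30%

β_L = β_U × [1 + (1 − t)(D/E)] = 0.471 × [1 + (1 − 0.24) × 0.84]
    = 0.471 × [1 + 0.76 × 0.84] = 0.471 × 1.6384 = 0.7717
E(R) = R_f + β_L × MRP = 2.65% + 0.7717 × 4.73% = 6.30%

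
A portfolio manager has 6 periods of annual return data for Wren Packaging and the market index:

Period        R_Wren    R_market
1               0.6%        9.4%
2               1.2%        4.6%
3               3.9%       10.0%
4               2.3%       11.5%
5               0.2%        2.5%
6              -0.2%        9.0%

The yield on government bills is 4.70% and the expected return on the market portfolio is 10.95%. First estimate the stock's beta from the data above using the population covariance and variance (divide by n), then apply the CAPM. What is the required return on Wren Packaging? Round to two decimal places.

Mean R_i = (0.6 + 1.2 + 3.9 + 2.3 + 0.2 − 0.2) / 6 = 1.3333%
Mean R_m = (9.4 + 4.6 + 10.0 + 11.5 + 2.5 + 9.0) / 6 = 7.8333%
Σ(R_i − R̄_i)(R_m − R̄_m) = 12.6433  ⇒  Cov = 12.6433 / 6 = 2.1072
Σ(R_m − R̄_m)² = 60.8533  ⇒  Var(R_m) = 60.8533 / 6 = 10.1422
β = Cov / Var(R_m) = 2.1072 / 10.1422 = 0.2078
MRP = 10.95% − 4.70% = 6.25%
E(R) = R_f + β × MRP = 4.70% + 0.2078 × 6.25% = 6.00%

6.00%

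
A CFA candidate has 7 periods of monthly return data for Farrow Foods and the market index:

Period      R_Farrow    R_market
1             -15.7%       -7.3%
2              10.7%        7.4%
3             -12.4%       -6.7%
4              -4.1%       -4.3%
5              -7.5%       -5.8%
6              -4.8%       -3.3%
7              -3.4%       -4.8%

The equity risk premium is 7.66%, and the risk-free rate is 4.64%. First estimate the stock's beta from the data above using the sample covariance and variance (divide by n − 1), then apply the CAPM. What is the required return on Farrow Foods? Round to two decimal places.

Mean R_i = (-15.7 + 10.7 − 12.4 − 4.1 − 7.5 − 4.8 − 3.4) / 7 = -5.3143%
Mean R_m = (-7.3 + 7.4 − 6.7 − 4.3 − 5.8 − 3.3 − 4.8) / 7 = -3.5429%
Σ(R_i − R̄_i)(R_m − R̄_m) = 238.3657  ⇒  Cov = 238.3657 / 6 = 39.7276
Σ(R_m − R̄_m)² = 151.1371  ⇒  Var(R_m) = 151.1371 / 6 = 25.1895
β = Cov / Var(R_m) = 39.7276 / 25.1895 = 1.5771
E(R) = R_f + β × MRP = 4.64% + 1.5771 × 7.66% = 16.72%

16.72%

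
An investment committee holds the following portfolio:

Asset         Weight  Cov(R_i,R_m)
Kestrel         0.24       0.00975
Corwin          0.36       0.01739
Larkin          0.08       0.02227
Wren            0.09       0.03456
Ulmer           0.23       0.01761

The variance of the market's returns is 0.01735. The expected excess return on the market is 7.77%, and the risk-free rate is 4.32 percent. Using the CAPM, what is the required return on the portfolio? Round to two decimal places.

β_Kestrel = 0.00975 / 0.01735 = 0.5620
β_Corwin = 0.01739 / 0.01735 = 1.0023
β_Larkin = 0.02227 / 0.01735 = 1.2836
β_Wren = 0.03456 / 0.01735 = 1.9919
β_Ulmer = 0.01761 / 0.01735 = 1.0150
β_P = Σ w_i β_i = 0.24×0.5620 + 0.36×1.0023 + 0.08×1.2836 + 0.09×1.9919 + 0.23×1.0150 = 1.0111
E(R_P) = R_f + β_P × MRP = 4.32% + 1.0111 × 7.77% = 12.18%

12.18%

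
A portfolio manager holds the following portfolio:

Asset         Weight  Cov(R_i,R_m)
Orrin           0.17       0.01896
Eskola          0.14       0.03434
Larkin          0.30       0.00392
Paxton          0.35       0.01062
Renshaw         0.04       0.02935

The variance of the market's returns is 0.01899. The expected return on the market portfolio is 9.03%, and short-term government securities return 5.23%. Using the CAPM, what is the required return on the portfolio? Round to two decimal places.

8.05%

β_Orrin = 0.01896 / 0.01899 = 0.9984
β_Eskola = 0.03434 / 0.01899 = 1.8083
β_Larkin = 0.00392 / 0.01899 = 0.2064
β_Paxton = 0.01062 / 0.01899 = 0.5592
β_Renshaw = 0.02935 / 0.01899 = 1.5456
β_P = Σ w_i β_i = 0.17×0.9984 + 0.14×1.8083 + 0.30×0.2064 + 0.35×0.5592 + 0.04×1.5456 = 0.7424
MRP = 9.03% − 5.23% = 3.80%
E(R_P) = R_f + β_P × MRP = 5.23% + 0.7424 × 3.80% = 8.05%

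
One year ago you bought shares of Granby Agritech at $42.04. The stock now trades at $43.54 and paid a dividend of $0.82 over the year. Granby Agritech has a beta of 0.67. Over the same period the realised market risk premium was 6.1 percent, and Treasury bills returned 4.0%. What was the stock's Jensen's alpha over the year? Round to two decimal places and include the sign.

Realised HPR = (P1 + D1 − P0) / P0 = (43.54 + 0.82 − 42.04) / 42.04 = 2.32 / 42.04 = 5.5186%
CAPM required = R_f + β·MRP = 4.0% + 0.67 × 6.1% = 8.0870%
α = realised − required = 5.5186% − 8.0870% = -2.57%

-2.57%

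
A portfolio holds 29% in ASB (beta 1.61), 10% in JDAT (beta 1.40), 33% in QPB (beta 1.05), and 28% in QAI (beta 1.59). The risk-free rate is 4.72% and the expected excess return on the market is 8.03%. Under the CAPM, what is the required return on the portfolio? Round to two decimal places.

15.95%

β_P = Σ w_i β_i = 0.29×1.61 + 0.10×1.40 + 0.33×1.05 + 0.28×1.59 = 1.3986
E(R_P) = R_f + β_P × MRP = 4.72% + 1.3986 × 8.03% = 15.95%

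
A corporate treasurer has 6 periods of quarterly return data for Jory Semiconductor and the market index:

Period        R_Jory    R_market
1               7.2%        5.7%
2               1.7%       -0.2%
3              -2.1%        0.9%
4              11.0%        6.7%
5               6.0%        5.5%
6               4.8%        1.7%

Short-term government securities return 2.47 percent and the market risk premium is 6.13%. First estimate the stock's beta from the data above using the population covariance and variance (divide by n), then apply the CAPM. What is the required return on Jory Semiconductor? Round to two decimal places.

Mean R_i = (7.2 + 1.7 − 2.1 + 11.0 + 6.0 + 4.8) / 6 = 4.7667%
Mean R_m = (5.7 − 0.2 + 0.9 + 6.7 + 5.5 + 1.7) / 6 = 3.3833%
Σ(R_i − R̄_i)(R_m − R̄_m) = 56.9067  ⇒  Cov = 56.9067 / 6 = 9.4845
Σ(R_m − R̄_m)² = 42.6883  ⇒  Var(R_m) = 42.6883 / 6 = 7.1147
β = Cov / Var(R_m) = 9.4845 / 7.1147 = 1.3331
E(R) = R_f + β × MRP = 2.47% + 1.3331 × 6.13% = 10.64%

10.64%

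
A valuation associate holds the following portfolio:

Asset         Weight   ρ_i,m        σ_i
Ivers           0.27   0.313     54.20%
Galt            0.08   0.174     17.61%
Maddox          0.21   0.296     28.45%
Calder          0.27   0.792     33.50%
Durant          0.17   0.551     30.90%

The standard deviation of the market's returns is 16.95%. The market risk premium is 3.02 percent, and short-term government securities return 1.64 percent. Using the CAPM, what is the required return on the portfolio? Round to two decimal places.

4.61%

β_Ivers = 0.313 × 54.20% / 16.95% = 1.0009
β_Galt = 0.174 × 17.61% / 16.95% = 0.1808
β_Maddox = 0.296 × 28.45% / 16.95% = 0.4968
β_Calder = 0.792 × 33.50% / 16.95% = 1.5653
β_Durant = 0.551 × 30.90% / 16.95% = 1.0045
β_P = Σ w_i β_i = 0.27×1.0009 + 0.08×0.1808 + 0.21×0.4968 + 0.27×1.5653 + 0.17×1.0045 = 0.9824
E(R_P) = R_f + β_P × MRP = 1.64% + 0.9824 × 3.02% = 4.61%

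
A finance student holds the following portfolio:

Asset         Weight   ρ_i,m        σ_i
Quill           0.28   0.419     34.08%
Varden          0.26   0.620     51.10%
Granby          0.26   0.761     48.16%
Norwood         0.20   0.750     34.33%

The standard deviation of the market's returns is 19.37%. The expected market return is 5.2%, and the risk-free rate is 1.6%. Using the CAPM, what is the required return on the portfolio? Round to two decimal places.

6.60%

β_Quill = 0.419 × 34.08% / 19.37% = 0.7372
β_Varden = 0.620 × 51.10% / 19.37% = 1.6356
β_Granby = 0.761 × 48.16% / 19.37% = 1.8921
β_Norwood = 0.750 × 34.33% / 19.37% = 1.3292
β_P = Σ w_i β_i = 0.28×0.7372 + 0.26×1.6356 + 0.26×1.8921 + 0.20×1.3292 = 1.3895
MRP = 5.2% − 1.6% = 3.60%
E(R_P) = R_f + β_P × MRP = 1.6% + 1.3895 × 3.6% = 6.60%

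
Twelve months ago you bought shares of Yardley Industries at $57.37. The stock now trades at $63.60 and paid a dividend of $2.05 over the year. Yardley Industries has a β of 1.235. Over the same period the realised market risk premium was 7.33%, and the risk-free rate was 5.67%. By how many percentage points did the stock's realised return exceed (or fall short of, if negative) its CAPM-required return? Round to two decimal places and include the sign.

-0.29%

Realised HPR = (P1 + D1 − P0) / P0 = (63.60 + 2.05 − 57.37) / 57.37 = 8.28 / 57.37 = 14.4326%
CAPM required = R_f + β·MRP = 5.67% + 1.235 × 7.33% = 14.72255%
α = realised − required = 14.4326% − 14.72255% = -0.29%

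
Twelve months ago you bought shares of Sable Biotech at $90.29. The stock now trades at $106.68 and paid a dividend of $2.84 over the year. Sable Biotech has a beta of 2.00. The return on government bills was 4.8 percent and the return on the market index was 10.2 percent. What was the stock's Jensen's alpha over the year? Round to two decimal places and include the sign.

Realised HPR = (P1 + D1 − P0) / P0 = (106.68 + 2.84 − 90.29) / 90.29 = 19.23 / 90.29 = 21.2980%
MRP = 10.2% − 4.8% = 5.40%
CAPM required = R_f + β·MRP = 4.8% + 2.00 × 5.4% = 15.6000%
α = realised − required = 21.2980% − 15.6000% = +5.70%

+5.70%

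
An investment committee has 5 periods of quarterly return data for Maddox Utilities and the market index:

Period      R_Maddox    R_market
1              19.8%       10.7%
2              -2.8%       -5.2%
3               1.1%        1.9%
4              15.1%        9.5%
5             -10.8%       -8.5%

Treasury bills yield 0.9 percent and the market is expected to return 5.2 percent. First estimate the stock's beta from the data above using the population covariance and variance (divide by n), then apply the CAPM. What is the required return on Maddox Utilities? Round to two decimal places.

Mean R_i = (19.8 − 2.8 + 1.1 + 15.1 − 10.8) / 5 = 4.4800%
Mean R_m = (10.7 − 5.2 + 1.9 + 9.5 − 8.5) / 5 = 1.6800%
Σ(R_i − R̄_i)(R_m − R̄_m) = 426.1280  ⇒  Cov = 426.1280 / 5 = 85.2256
Σ(R_m − R̄_m)² = 293.5280  ⇒  Var(R_m) = 293.5280 / 5 = 58.7056
β = Cov / Var(R_m) = 85.2256 / 58.7056 = 1.4517
MRP = 5.2% − 0.9% = 4.30%
E(R) = R_f + β × MRP = 0.9% + 1.4517 × 4.3% = 7.14%

7.14%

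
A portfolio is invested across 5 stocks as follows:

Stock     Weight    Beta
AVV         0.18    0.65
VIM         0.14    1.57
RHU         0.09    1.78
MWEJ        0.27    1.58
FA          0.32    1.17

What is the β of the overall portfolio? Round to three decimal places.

β_P = Σ w_i β_i = 0.18×0.65 + 0.14×1.57 + 0.09×1.78 + 0.27×1.58 + 0.32×1.17 = 1.2980

1.298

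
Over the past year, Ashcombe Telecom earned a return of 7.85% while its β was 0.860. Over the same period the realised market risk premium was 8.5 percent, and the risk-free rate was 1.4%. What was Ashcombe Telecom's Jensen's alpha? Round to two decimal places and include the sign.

-0.86%

CAPM benchmark = R_f + β(R_m − R_f) = 1.4% + 0.860 × 8.5% = 8.7100%
α = actual − benchmark = 7.85% − 8.7100% = -0.86%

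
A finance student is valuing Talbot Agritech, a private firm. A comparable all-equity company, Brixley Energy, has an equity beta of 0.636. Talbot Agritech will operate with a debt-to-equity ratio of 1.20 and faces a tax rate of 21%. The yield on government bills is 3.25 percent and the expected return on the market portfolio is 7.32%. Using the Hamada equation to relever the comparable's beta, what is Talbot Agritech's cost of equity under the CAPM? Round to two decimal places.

8.29%

β_L = β_U × [1 + (1 − t)(D/E)] = 0.636 × [1 + (1 − 0.21) × 1.20]
    = 0.636 × [1 + 0.79 × 1.20] = 0.636 × 1.9480 = 1.2389
MRP = 7.32% − 3.25% = 4.07%
E(R) = R_f + β_L × MRP = 3.25% + 1.2389 × 4.07% = 8.29%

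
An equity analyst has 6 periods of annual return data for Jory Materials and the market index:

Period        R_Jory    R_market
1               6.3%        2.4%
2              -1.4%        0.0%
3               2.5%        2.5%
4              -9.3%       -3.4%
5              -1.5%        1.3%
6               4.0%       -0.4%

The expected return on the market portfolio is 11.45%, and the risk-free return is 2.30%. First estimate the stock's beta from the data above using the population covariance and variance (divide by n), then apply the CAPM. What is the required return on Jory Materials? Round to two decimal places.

20.70%

Mean R_i = (6.3 − 1.4 + 2.5 − 9.3 − 1.5 + 4.0) / 6 = 0.1000%
Mean R_m = (2.4 + 0.0 + 2.5 − 3.4 + 1.3 − 0.4) / 6 = 0.4000%
Σ(R_i − R̄_i)(R_m − R̄_m) = 49.2000  ⇒  Cov = 49.2000 / 6 = 8.2000
Σ(R_m − R̄_m)² = 24.4600  ⇒  Var(R_m) = 24.4600 / 6 = 4.0767
β = Cov / Var(R_m) = 8.2000 / 4.0767 = 2.0114
MRP = 11.45% − 2.30% = 9.15%
E(R) = R_f + β × MRP = 2.30% + 2.0114 × 9.15% = 20.70%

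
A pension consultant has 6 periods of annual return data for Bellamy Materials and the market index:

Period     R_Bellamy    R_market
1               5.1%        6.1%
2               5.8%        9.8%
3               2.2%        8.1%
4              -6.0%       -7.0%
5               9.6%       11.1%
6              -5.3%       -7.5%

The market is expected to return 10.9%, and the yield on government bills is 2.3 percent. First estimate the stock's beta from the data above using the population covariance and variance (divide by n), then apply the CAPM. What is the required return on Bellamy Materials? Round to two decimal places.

Mean R_i = (5.1 + 5.8 + 2.2 − 6.0 + 9.6 − 5.3) / 6 = 1.9000%
Mean R_m = (6.1 + 9.8 + 8.1 − 7.0 + 11.1 − 7.5) / 6 = 3.4333%
Σ(R_i − R̄_i)(R_m − R̄_m) = 254.9400  ⇒  Cov = 254.9400 / 6 = 42.4900
Σ(R_m − R̄_m)² = 356.5933  ⇒  Var(R_m) = 356.5933 / 6 = 59.4322
β = Cov / Var(R_m) = 42.4900 / 59.4322 = 0.7149
MRP = 10.9% − 2.3% = 8.60%
E(R) = R_f + β × MRP = 2.3% + 0.7149 × 8.6% = 8.45%

8.45%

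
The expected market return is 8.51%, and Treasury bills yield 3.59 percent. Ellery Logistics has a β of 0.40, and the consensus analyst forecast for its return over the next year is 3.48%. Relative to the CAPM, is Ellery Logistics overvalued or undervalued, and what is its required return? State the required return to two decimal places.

Overvalued; required return 5.56%

MRP = 8.51% − 3.59% = 4.92%
Required return = R_f + β·MRP = 3.59% + 0.40 × 4.92% = 5.56%
Forecast 3.48% < required 5.56% → the stock plots below the SML → overvalued.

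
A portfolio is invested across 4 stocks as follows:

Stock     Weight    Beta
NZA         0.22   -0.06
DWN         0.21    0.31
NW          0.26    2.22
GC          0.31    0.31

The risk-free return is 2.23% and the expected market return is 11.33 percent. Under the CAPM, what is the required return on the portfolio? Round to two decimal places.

β_P = Σ w_i β_i = 0.22×-0.06 + 0.21×0.31 + 0.26×2.22 + 0.31×0.31 = 0.7252
MRP = 11.33% − 2.23% = 9.10%
E(R_P) = R_f + β_P × MRP = 2.23% + 0.7252 × 9.10% = 8.83%

8.83%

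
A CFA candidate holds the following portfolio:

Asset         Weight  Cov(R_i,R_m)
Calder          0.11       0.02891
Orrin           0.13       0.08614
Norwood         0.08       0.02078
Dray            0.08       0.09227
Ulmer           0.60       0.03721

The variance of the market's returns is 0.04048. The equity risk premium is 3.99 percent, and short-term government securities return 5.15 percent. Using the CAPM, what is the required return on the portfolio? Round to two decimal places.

β_Calder = 0.02891 / 0.04048 = 0.7142
β_Orrin = 0.08614 / 0.04048 = 2.1280
β_Norwood = 0.02078 / 0.04048 = 0.5133
β_Dray = 0.09227 / 0.04048 = 2.2794
β_Ulmer = 0.03721 / 0.04048 = 0.9192
β_P = Σ w_i β_i = 0.11×0.7142 + 0.13×2.1280 + 0.08×0.5133 + 0.08×2.2794 + 0.60×0.9192 = 1.1301
E(R_P) = R_f + β_P × MRP = 5.15% + 1.1301 × 3.99% = 9.66%

9.66%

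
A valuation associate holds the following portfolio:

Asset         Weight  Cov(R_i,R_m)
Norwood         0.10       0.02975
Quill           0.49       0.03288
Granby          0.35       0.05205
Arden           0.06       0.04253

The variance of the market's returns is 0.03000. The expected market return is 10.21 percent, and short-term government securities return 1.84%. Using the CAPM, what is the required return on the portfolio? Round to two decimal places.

β_Norwood = 0.02975 / 0.03000 = 0.9917
β_Quill = 0.03288 / 0.03000 = 1.0960
β_Granby = 0.05205 / 0.03000 = 1.7350
β_Arden = 0.04253 / 0.03000 = 1.4177
β_P = Σ w_i β_i = 0.10×0.9917 + 0.49×1.0960 + 0.35×1.7350 + 0.06×1.4177 = 1.3285
MRP = 10.21% − 1.84% = 8.37%
E(R_P) = R_f + β_P × MRP = 1.84% + 1.3285 × 8.37% = 12.96%

12.96%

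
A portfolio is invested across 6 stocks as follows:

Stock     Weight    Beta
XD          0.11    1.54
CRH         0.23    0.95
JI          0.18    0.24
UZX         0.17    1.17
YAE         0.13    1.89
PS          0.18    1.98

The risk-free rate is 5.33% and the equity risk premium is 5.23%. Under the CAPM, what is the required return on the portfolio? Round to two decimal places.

β_P = Σ w_i β_i = 0.11×1.54 + 0.23×0.95 + 0.18×0.24 + 0.17×1.17 + 0.13×1.89 + 0.18×1.98 = 1.2321
E(R_P) = R_f + β_P × MRP = 5.33% + 1.2321 × 5.23% = 11.77%

11.77%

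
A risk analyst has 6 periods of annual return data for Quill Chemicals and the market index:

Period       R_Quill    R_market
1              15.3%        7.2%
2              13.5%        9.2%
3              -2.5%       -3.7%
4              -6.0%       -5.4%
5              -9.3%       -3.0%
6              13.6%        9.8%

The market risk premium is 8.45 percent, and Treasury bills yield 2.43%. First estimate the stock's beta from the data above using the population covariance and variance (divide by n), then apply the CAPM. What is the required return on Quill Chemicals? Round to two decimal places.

15.19%

Mean R_i = (15.3 + 13.5 − 2.5 − 6.0 − 9.3 + 13.6) / 6 = 4.1000%
Mean R_m = (7.2 + 9.2 − 3.7 − 5.4 − 3.0 + 9.8) / 6 = 2.3500%
Σ(R_i − R̄_i)(R_m − R̄_m) = 379.3800  ⇒  Cov = 379.3800 / 6 = 63.2300
Σ(R_m − R̄_m)² = 251.2350  ⇒  Var(R_m) = 251.2350 / 6 = 41.8725
β = Cov / Var(R_m) = 63.2300 / 41.8725 = 1.5101
E(R) = R_f + β × MRP = 2.43% + 1.5101 × 8.45% = 15.19%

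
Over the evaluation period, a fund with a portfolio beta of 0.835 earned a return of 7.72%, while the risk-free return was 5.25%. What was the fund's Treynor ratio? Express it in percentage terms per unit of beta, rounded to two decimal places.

2.96%

Treynor = (R_P − R_f) / β_P = (7.72% − 5.25%) / 0.8350 = 2.47% / 0.8350 = 2.96%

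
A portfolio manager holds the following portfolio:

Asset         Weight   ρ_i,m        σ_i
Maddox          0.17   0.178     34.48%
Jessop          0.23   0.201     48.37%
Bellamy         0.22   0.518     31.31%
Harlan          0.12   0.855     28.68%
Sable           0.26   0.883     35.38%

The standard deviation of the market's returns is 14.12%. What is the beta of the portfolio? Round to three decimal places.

1.269

β_Maddox = 0.178 × 34.48% / 14.12% = 0.4347
β_Jessop = 0.201 × 48.37% / 14.12% = 0.6886
β_Bellamy = 0.518 × 31.31% / 14.12% = 1.1486
β_Harlan = 0.855 × 28.68% / 14.12% = 1.7366
β_Sable = 0.883 × 35.38% / 14.12% = 2.2125
β_P = Σ w_i β_i = 0.17×0.4347 + 0.23×0.6886 + 0.22×1.1486 + 0.12×1.7366 + 0.26×2.2125 = 1.2686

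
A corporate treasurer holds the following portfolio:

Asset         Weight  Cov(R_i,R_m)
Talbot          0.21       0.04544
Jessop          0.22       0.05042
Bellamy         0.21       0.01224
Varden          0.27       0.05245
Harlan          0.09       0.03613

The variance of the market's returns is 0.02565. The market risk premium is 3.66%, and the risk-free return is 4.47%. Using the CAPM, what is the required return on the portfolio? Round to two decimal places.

10.27%

β_Talbot = 0.04544 / 0.02565 = 1.7715
β_Jessop = 0.05042 / 0.02565 = 1.9657
β_Bellamy = 0.01224 / 0.02565 = 0.4772
β_Varden = 0.05245 / 0.02565 = 2.0448
β_Harlan = 0.03613 / 0.02565 = 1.4086
β_P = Σ w_i β_i = 0.21×1.7715 + 0.22×1.9657 + 0.21×0.4772 + 0.27×2.0448 + 0.09×1.4086 = 1.5836
E(R_P) = R_f + β_P × MRP = 4.47% + 1.5836 × 3.66% = 10.27%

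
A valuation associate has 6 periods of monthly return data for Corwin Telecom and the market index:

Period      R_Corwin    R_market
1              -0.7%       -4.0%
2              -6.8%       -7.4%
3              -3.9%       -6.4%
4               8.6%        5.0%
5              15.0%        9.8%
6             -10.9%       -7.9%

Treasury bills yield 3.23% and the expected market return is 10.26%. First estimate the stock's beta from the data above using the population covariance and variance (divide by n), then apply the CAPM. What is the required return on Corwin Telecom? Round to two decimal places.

Mean R_i = (-0.7 − 6.8 − 3.9 + 8.6 + 15.0 − 10.9) / 6 = 0.2167%
Mean R_m = (-4.0 − 7.4 − 6.4 + 5.0 + 9.8 − 7.9) / 6 = -1.8167%
Σ(R_i − R̄_i)(R_m − R̄_m) = 356.5517  ⇒  Cov = 356.5517 / 6 = 59.4253
Σ(R_m − R̄_m)² = 275.3683  ⇒  Var(R_m) = 275.3683 / 6 = 45.8947
β = Cov / Var(R_m) = 59.4253 / 45.8947 = 1.2948
MRP = 10.26% − 3.23% = 7.03%
E(R) = R_f + β × MRP = 3.23% + 1.2948 × 7.03% = 12.33%

12.33%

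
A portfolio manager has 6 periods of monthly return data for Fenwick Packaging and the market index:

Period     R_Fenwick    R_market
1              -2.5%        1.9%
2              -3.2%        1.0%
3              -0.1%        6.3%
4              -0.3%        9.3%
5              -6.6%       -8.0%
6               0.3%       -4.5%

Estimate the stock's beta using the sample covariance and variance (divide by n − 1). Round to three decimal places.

Mean R_i = (-2.5 − 3.2 − 0.1 − 0.3 − 6.6 + 0.3) / 6 = -2.0667%
Mean R_m = (1.9 + 1.0 + 6.3 + 9.3 − 8.0 − 4.5) / 6 = 1.0000%
Σ(R_i − R̄_i)(R_m − R̄_m) = 52.4800  ⇒  Cov = 52.4800 / 5 = 10.4960
Σ(R_m − R̄_m)² = 209.0400  ⇒  Var(R_m) = 209.0400 / 5 = 41.8080
β = Cov / Var(R_m) = 10.4960 / 41.8080 = 0.2511

0.251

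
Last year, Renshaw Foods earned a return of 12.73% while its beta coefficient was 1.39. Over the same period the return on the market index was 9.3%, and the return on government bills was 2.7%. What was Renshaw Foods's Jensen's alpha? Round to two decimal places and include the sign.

+0.86%

Market excess return = 9.3% − 2.7% = 6.60%
CAPM benchmark = R_f + β(R_m − R_f) = 2.7% + 1.39 × 6.6% = 11.8740%
α = actual − benchmark = 12.73% − 11.8740% = +0.86%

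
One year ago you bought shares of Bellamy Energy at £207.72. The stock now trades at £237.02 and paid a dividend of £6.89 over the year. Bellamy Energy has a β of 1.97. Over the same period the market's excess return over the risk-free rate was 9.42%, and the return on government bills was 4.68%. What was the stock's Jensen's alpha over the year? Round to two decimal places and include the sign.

-5.81%

Realised HPR = (P1 + D1 − P0) / P0 = (237.02 + 6.89 − 207.72) / 207.72 = 36.19 / 207.72 = 17.4225%
CAPM required = R_f + β·MRP = 4.68% + 1.97 × 9.42% = 23.2374%
α = realised − required = 17.4225% − 23.2374% = -5.81%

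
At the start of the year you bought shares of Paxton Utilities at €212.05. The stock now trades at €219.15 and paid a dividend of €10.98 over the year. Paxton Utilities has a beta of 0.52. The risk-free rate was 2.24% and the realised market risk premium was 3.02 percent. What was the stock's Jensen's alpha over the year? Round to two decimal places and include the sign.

Realised HPR = (P1 + D1 − P0) / P0 = (219.15 + 10.98 − 212.05) / 212.05 = 18.08 / 212.05 = 8.5263%
CAPM required = R_f + β·MRP = 2.24% + 0.52 × 3.02% = 3.8104%
α = realised − required = 8.5263% − 3.8104% = +4.72%

+4.72%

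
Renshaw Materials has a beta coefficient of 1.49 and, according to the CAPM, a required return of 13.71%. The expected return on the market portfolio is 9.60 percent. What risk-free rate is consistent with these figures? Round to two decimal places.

E(R) = R_f + β(E(R_m) − R_f) = R_f(1 − β) + β·E(R_m)
13.71% = R_f × (1 − 1.49) + 1.49 × 9.60%
13.71% = R_f × -0.49 + 14.3040%
R_f = (13.71% − 14.3040%) / -0.49 = 1.21%

1.21%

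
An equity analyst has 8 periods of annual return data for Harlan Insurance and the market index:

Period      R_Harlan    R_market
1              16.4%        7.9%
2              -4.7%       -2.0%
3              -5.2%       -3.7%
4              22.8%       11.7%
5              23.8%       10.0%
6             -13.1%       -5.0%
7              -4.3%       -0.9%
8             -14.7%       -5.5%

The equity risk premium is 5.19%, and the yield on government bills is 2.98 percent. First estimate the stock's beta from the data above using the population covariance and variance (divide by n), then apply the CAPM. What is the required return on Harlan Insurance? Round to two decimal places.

Mean R_i = (16.4 − 4.7 − 5.2 + 22.8 + 23.8 − 13.1 − 4.3 − 14.7) / 8 = 2.6250%
Mean R_m = (7.9 − 2.0 − 3.7 + 11.7 + 10.0 − 5.0 − 0.9 − 5.5) / 8 = 1.5625%
Σ(R_i − R̄_i)(R_m − R̄_m) = 780.3675  ⇒  Cov = 780.3675 / 8 = 97.5459
Σ(R_m − R̄_m)² = 353.5188  ⇒  Var(R_m) = 353.5188 / 8 = 44.1899
β = Cov / Var(R_m) = 97.5459 / 44.1899 = 2.2074
E(R) = R_f + β × MRP = 2.98% + 2.2074 × 5.19% = 14.44%

14.44%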